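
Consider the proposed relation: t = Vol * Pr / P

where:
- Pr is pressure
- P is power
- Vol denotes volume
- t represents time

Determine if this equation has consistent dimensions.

Yes

Pr (pressure) has dimensions [L^-1 M T^-2].
P (power) has dimensions [L^2 M T^-3].
Vol (volume) has dimensions [L^3].
t (time) has dimensions [T].

Left side: [T]
Right side: [T]

Both sides have the same dimensions, so the equation is dimensionally consistent.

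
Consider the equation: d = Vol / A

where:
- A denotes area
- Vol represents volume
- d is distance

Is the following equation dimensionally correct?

Yes

A (area) has dimensions [L^2].
Vol (volume) has dimensions [L^3].
d (distance) has dimensions [L].

Left side: [L]
Right side: [L]

Both sides have the same dimensions, so the equation is dimensionally consistent.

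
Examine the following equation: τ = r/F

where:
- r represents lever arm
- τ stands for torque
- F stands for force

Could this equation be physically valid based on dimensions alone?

No

r (lever arm) has dimensions [L].
τ (torque) has dimensions [L^2 M T^-2].
F (force) has dimensions [L M T^-2].

Left side: [L^2 M T^-2]
Right side: [M^-1 T^2]

The two sides have different dimensions, so the equation is NOT dimensionally consistent.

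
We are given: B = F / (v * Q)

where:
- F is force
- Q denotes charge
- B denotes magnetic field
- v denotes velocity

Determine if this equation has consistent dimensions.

Yes

F (force) has dimensions [L M T^-2].
Q (charge) has dimensions [I T].
B (magnetic field) has dimensions [I^-1 M T^-2].
v (velocity) has dimensions [L T^-1].

Left side: [I^-1 M T^-2]
Right side: [I^-1 M T^-2]

Both sides have the same dimensions, so the equation is dimensionally consistent.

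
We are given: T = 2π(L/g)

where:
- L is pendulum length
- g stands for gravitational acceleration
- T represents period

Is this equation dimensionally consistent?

No

L (pendulum length) has dimensions [L].
g (gravitational acceleration) has dimensions [L T^-2].
T (period) has dimensions [T].

Left side: [T]
Right side: [T^2]

The two sides have different dimensions, so the equation is NOT dimensionally consistent.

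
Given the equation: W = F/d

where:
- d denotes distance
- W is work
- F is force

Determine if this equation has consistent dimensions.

No

d (distance) has dimensions [L].
W (work) has dimensions [L^2 M T^-2].
F (force) has dimensions [L M T^-2].

Left side: [L^2 M T^-2]
Right side: [M T^-2]

The two sides have different dimensions, so the equation is NOT dimensionally consistent.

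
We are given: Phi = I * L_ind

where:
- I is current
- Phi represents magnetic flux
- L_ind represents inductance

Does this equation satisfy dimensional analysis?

Yes

I (current) has dimensions [I].
Phi (magnetic flux) has dimensions [I^-1 L^2 M T^-2].
L_ind (inductance) has dimensions [I^-2 L^2 M T^-2].

Left side: [I^-1 L^2 M T^-2]
Right side: [I^-1 L^2 M T^-2]

Both sides have the same dimensions, so the equation is dimensionally consistent.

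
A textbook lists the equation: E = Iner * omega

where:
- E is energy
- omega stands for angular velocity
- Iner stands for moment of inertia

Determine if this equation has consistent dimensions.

No

E (energy) has dimensions [L^2 M T^-2].
omega (angular velocity) has dimensions [T^-1].
Iner (moment of inertia) has dimensions [L^2 M].

Left side: [L^2 M T^-2]
Right side: [L^2 M T^-1]

The two sides have different dimensions, so the equation is NOT dimensionally consistent.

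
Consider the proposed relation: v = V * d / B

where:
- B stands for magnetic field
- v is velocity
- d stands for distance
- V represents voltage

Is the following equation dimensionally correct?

No

B (magnetic field) has dimensions [I^-1 M T^-2].
v (velocity) has dimensions [L T^-1].
d (distance) has dimensions [L].
V (voltage) has dimensions [I^-1 L^2 M T^-3].

Left side: [L T^-1]
Right side: [L^3 T^-1]

The two sides have different dimensions, so the equation is NOT dimensionally consistent.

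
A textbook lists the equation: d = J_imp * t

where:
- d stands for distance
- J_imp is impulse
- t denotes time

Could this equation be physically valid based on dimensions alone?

No

d (distance) has dimensions [L].
J_imp (impulse) has dimensions [L M T^-1].
t (time) has dimensions [T].

Left side: [L]
Right side: [L M]

The two sides have different dimensions, so the equation is NOT dimensionally consistent.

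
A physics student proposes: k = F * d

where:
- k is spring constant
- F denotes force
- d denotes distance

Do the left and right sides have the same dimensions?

No

k (spring constant) has dimensions [M T^-2].
F (force) has dimensions [L M T^-2].
d (distance) has dimensions [L].

Left side: [M T^-2]
Right side: [L^2 M T^-2]

The two sides have different dimensions, so the equation is NOT dimensionally consistent.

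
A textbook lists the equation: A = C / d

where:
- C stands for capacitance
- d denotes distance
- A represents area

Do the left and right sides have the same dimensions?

No

C (capacitance) has dimensions [I^2 L^-2 M^-1 T^4].
d (distance) has dimensions [L].
A (area) has dimensions [L^2].

Left side: [L^2]
Right side: [I^2 L^-3 M^-1 T^4]

The two sides have different dimensions, so the equation is NOT dimensionally consistent.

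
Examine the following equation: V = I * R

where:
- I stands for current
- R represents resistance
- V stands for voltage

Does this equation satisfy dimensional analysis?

Yes

I (current) has dimensions [I].
R (resistance) has dimensions [I^-2 L^2 M T^-3].
V (voltage) has dimensions [I^-1 L^2 M T^-3].

Left side: [I^-1 L^2 M T^-3]
Right side: [I^-1 L^2 M T^-3]

Both sides have the same dimensions, so the equation is dimensionally consistent.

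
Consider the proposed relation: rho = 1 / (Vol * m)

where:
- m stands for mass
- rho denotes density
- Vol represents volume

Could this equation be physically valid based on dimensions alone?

No

m (mass) has dimensions [M].
rho (density) has dimensions [L^-3 M].
Vol (volume) has dimensions [L^3].

Left side: [L^-3 M]
Right side: [L^-3 M^-1]

The two sides have different dimensions, so the equation is NOT dimensionally consistent.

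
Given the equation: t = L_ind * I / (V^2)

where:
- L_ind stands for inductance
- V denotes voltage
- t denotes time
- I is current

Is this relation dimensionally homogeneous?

No

L_ind (inductance) has dimensions [I^-2 L^2 M T^-2].
V (voltage) has dimensions [I^-1 L^2 M T^-3].
t (time) has dimensions [T].
I (current) has dimensions [I].

Left side: [T]
Right side: [I L^-2 M^-1 T^4]

The two sides have different dimensions, so the equation is NOT dimensionally consistent.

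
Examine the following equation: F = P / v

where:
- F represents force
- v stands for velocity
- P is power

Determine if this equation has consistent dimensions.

Yes

F (force) has dimensions [L M T^-2].
v (velocity) has dimensions [L T^-1].
P (power) has dimensions [L^2 M T^-3].

Left side: [L M T^-2]
Right side: [L M T^-2]

Both sides have the same dimensions, so the equation is dimensionally consistent.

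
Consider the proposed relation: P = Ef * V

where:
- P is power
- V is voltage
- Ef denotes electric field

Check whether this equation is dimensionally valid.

No

P (power) has dimensions [L^2 M T^-3].
V (voltage) has dimensions [I^-1 L^2 M T^-3].
Ef (electric field) has dimensions [I^-1 L M T^-3].

Left side: [L^2 M T^-3]
Right side: [I^-2 L^3 M^2 T^-6]

The two sides have different dimensions, so the equation is NOT dimensionally consistent.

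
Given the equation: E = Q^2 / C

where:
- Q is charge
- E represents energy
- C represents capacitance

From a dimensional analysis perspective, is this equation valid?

Yes

Q (charge) has dimensions [I T].
E (energy) has dimensions [L^2 M T^-2].
C (capacitance) has dimensions [I^2 L^-2 M^-1 T^4].

Left side: [L^2 M T^-2]
Right side: [L^2 M T^-2]

Both sides have the same dimensions, so the equation is dimensionally consistent.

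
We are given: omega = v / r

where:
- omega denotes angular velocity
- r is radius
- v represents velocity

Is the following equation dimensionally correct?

Yes

omega (angular velocity) has dimensions [T^-1].
r (radius) has dimensions [L].
v (velocity) has dimensions [L T^-1].

Left side: [T^-1]
Right side: [T^-1]

Both sides have the same dimensions, so the equation is dimensionally consistent.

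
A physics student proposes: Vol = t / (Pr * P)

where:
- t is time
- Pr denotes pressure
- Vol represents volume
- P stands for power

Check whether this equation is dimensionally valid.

No

t (time) has dimensions [T].
Pr (pressure) has dimensions [L^-1 M T^-2].
Vol (volume) has dimensions [L^3].
P (power) has dimensions [L^2 M T^-3].

Left side: [L^3]
Right side: [L^-1 M^-2 T^6]

The two sides have different dimensions, so the equation is NOT dimensionally consistent.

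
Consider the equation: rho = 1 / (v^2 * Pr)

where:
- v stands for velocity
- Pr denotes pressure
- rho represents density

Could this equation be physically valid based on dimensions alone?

No

v (velocity) has dimensions [L T^-1].
Pr (pressure) has dimensions [L^-1 M T^-2].
rho (density) has dimensions [L^-3 M].

Left side: [L^-3 M]
Right side: [L^-1 M^-1 T^4]

The two sides have different dimensions, so the equation is NOT dimensionally consistent.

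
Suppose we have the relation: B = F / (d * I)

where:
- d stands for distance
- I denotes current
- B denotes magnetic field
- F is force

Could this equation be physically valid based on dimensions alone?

Yes

d (distance) has dimensions [L].
I (current) has dimensions [I].
B (magnetic field) has dimensions [I^-1 M T^-2].
F (force) has dimensions [L M T^-2].

Left side: [I^-1 M T^-2]
Right side: [I^-1 M T^-2]

Both sides have the same dimensions, so the equation is dimensionally consistent.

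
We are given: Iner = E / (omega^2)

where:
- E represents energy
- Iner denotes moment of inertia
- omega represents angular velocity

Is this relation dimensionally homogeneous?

Yes

E (energy) has dimensions [L^2 M T^-2].
Iner (moment of inertia) has dimensions [L^2 M].
omega (angular velocity) has dimensions [T^-1].

Left side: [L^2 M]
Right side: [L^2 M]

Both sides have the same dimensions, so the equation is dimensionally consistent.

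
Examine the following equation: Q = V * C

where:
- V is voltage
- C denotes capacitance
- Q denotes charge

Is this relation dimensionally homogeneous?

Yes

V (voltage) has dimensions [I^-1 L^2 M T^-3].
C (capacitance) has dimensions [I^2 L^-2 M^-1 T^4].
Q (charge) has dimensions [I T].

Left side: [I T]
Right side: [I T]

Both sides have the same dimensions, so the equation is dimensionally consistent.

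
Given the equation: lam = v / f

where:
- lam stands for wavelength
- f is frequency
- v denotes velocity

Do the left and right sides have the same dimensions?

Yes

lam (wavelength) has dimensions [L].
f (frequency) has dimensions [T^-1].
v (velocity) has dimensions [L T^-1].

Left side: [L]
Right side: [L]

Both sides have the same dimensions, so the equation is dimensionally consistent.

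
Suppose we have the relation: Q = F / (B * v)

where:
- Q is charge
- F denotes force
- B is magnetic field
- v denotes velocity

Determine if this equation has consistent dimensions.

Yes

Q (charge) has dimensions [I T].
F (force) has dimensions [L M T^-2].
B (magnetic field) has dimensions [I^-1 M T^-2].
v (velocity) has dimensions [L T^-1].

Left side: [I T]
Right side: [I T]

Both sides have the same dimensions, so the equation is dimensionally consistent.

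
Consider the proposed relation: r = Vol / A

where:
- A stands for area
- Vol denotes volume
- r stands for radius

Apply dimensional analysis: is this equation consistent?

Yes

A (area) has dimensions [L^2].
Vol (volume) has dimensions [L^3].
r (radius) has dimensions [L].

Left side: [L]
Right side: [L]

Both sides have the same dimensions, so the equation is dimensionally consistent.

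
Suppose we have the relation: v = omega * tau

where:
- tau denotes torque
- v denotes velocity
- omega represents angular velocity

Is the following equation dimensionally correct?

No

tau (torque) has dimensions [L^2 M T^-2].
v (velocity) has dimensions [L T^-1].
omega (angular velocity) has dimensions [T^-1].

Left side: [L T^-1]
Right side: [L^2 M T^-3]

The two sides have different dimensions, so the equation is NOT dimensionally consistent.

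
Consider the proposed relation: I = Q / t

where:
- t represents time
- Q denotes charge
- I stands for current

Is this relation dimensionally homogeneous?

Yes

t (time) has dimensions [T].
Q (charge) has dimensions [I T].
I (current) has dimensions [I].

Left side: [I]
Right side: [I]

Both sides have the same dimensions, so the equation is dimensionally consistent.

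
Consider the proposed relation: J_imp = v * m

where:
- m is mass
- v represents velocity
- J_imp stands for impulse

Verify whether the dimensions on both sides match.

Yes

m (mass) has dimensions [M].
v (velocity) has dimensions [L T^-1].
J_imp (impulse) has dimensions [L M T^-1].

Left side: [L M T^-1]
Right side: [L M T^-1]

Both sides have the same dimensions, so the equation is dimensionally consistent.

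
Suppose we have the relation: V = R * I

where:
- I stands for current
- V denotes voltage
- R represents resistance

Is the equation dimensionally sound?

Yes

I (current) has dimensions [I].
V (voltage) has dimensions [I^-1 L^2 M T^-3].
R (resistance) has dimensions [I^-2 L^2 M T^-3].

Left side: [I^-1 L^2 M T^-3]
Right side: [I^-1 L^2 M T^-3]

Both sides have the same dimensions, so the equation is dimensionally consistent.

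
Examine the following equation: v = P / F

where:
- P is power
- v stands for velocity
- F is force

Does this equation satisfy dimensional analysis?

Yes

P (power) has dimensions [L^2 M T^-3].
v (velocity) has dimensions [L T^-1].
F (force) has dimensions [L M T^-2].

Left side: [L T^-1]
Right side: [L T^-1]

Both sides have the same dimensions, so the equation is dimensionally consistent.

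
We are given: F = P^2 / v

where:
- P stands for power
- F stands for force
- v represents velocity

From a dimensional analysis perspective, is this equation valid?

No

P (power) has dimensions [L^2 M T^-3].
F (force) has dimensions [L M T^-2].
v (velocity) has dimensions [L T^-1].

Left side: [L M T^-2]
Right side: [L^3 M^2 T^-5]

The two sides have different dimensions, so the equation is NOT dimensionally consistent.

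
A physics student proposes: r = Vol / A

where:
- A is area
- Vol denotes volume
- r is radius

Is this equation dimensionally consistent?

Yes

A (area) has dimensions [L^2].
Vol (volume) has dimensions [L^3].
r (radius) has dimensions [L].

Left side: [L]
Right side: [L]

Both sides have the same dimensions, so the equation is dimensionally consistent.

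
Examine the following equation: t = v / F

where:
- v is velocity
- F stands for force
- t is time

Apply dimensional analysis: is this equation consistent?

No

v (velocity) has dimensions [L T^-1].
F (force) has dimensions [L M T^-2].
t (time) has dimensions [T].

Left side: [T]
Right side: [M^-1 T]

The two sides have different dimensions, so the equation is NOT dimensionally consistent.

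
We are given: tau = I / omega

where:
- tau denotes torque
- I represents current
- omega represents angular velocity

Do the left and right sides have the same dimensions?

No

tau (torque) has dimensions [L^2 M T^-2].
I (current) has dimensions [I].
omega (angular velocity) has dimensions [T^-1].

Left side: [L^2 M T^-2]
Right side: [I T]

The two sides have different dimensions, so the equation is NOT dimensionally consistent.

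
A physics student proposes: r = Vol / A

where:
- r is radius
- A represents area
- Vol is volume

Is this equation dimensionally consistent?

Yes

r (radius) has dimensions [L].
A (area) has dimensions [L^2].
Vol (volume) has dimensions [L^3].

Left side: [L]
Right side: [L]

Both sides have the same dimensions, so the equation is dimensionally consistent.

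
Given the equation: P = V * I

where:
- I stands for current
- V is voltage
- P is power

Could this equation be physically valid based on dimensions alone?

Yes

I (current) has dimensions [I].
V (voltage) has dimensions [I^-1 L^2 M T^-3].
P (power) has dimensions [L^2 M T^-3].

Left side: [L^2 M T^-3]
Right side: [L^2 M T^-3]

Both sides have the same dimensions, so the equation is dimensionally consistent.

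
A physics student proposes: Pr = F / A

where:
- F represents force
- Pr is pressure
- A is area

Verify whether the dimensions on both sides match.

Yes

F (force) has dimensions [L M T^-2].
Pr (pressure) has dimensions [L^-1 M T^-2].
A (area) has dimensions [L^2].

Left side: [L^-1 M T^-2]
Right side: [L^-1 M T^-2]

Both sides have the same dimensions, so the equation is dimensionally consistent.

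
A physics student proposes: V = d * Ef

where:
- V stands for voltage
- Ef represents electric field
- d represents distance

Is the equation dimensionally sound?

Yes

V (voltage) has dimensions [I^-1 L^2 M T^-3].
Ef (electric field) has dimensions [I^-1 L M T^-3].
d (distance) has dimensions [L].

Left side: [I^-1 L^2 M T^-3]
Right side: [I^-1 L^2 M T^-3]

Both sides have the same dimensions, so the equation is dimensionally consistent.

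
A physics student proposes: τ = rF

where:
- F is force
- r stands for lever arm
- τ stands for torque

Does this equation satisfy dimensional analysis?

Yes

F (force) has dimensions [L M T^-2].
r (lever arm) has dimensions [L].
τ (torque) has dimensions [L^2 M T^-2].

Left side: [L^2 M T^-2]
Right side: [L^2 M T^-2]

Both sides have the same dimensions, so the equation is dimensionally consistent.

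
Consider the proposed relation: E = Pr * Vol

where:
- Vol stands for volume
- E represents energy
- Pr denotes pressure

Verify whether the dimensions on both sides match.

Yes

Vol (volume) has dimensions [L^3].
E (energy) has dimensions [L^2 M T^-2].
Pr (pressure) has dimensions [L^-1 M T^-2].

Left side: [L^2 M T^-2]
Right side: [L^2 M T^-2]

Both sides have the same dimensions, so the equation is dimensionally consistent.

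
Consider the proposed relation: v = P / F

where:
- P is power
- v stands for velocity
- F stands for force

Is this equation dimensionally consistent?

Yes

P (power) has dimensions [L^2 M T^-3].
v (velocity) has dimensions [L T^-1].
F (force) has dimensions [L M T^-2].

Left side: [L T^-1]
Right side: [L T^-1]

Both sides have the same dimensions, so the equation is dimensionally consistent.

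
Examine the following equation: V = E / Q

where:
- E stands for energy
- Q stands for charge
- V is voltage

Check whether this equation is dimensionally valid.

Yes

E (energy) has dimensions [L^2 M T^-2].
Q (charge) has dimensions [I T].
V (voltage) has dimensions [I^-1 L^2 M T^-3].

Left side: [I^-1 L^2 M T^-3]
Right side: [I^-1 L^2 M T^-3]

Both sides have the same dimensions, so the equation is dimensionally consistent.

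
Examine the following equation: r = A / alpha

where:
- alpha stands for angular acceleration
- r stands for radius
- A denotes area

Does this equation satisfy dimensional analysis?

No

alpha (angular acceleration) has dimensions [T^-2].
r (radius) has dimensions [L].
A (area) has dimensions [L^2].

Left side: [L]
Right side: [L^2 T^2]

The two sides have different dimensions, so the equation is NOT dimensionally consistent.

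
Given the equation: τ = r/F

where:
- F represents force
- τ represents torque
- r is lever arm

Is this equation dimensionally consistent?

No

F (force) has dimensions [L M T^-2].
τ (torque) has dimensions [L^2 M T^-2].
r (lever arm) has dimensions [L].

Left side: [L^2 M T^-2]
Right side: [M^-1 T^2]

The two sides have different dimensions, so the equation is NOT dimensionally consistent.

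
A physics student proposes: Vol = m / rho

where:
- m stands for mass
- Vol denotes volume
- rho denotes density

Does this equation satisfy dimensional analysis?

Yes

m (mass) has dimensions [M].
Vol (volume) has dimensions [L^3].
rho (density) has dimensions [L^-3 M].

Left side: [L^3]
Right side: [L^3]

Both sides have the same dimensions, so the equation is dimensionally consistent.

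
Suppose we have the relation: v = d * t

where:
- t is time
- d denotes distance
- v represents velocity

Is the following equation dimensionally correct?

No

t (time) has dimensions [T].
d (distance) has dimensions [L].
v (velocity) has dimensions [L T^-1].

Left side: [L T^-1]
Right side: [L T]

The two sides have different dimensions, so the equation is NOT dimensionally consistent.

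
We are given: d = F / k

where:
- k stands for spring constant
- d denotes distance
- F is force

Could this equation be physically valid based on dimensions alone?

Yes

k (spring constant) has dimensions [M T^-2].
d (distance) has dimensions [L].
F (force) has dimensions [L M T^-2].

Left side: [L]
Right side: [L]

Both sides have the same dimensions, so the equation is dimensionally consistent.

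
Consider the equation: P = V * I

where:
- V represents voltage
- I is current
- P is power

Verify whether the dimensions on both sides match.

Yes

V (voltage) has dimensions [I^-1 L^2 M T^-3].
I (current) has dimensions [I].
P (power) has dimensions [L^2 M T^-3].

Left side: [L^2 M T^-3]
Right side: [L^2 M T^-3]

Both sides have the same dimensions, so the equation is dimensionally consistent.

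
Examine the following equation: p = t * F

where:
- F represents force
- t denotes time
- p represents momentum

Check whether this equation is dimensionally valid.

Yes

F (force) has dimensions [L M T^-2].
t (time) has dimensions [T].
p (momentum) has dimensions [L M T^-1].

Left side: [L M T^-1]
Right side: [L M T^-1]

Both sides have the same dimensions, so the equation is dimensionally consistent.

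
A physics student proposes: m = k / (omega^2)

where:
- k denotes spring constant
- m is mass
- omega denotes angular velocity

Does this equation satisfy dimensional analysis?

Yes

k (spring constant) has dimensions [M T^-2].
m (mass) has dimensions [M].
omega (angular velocity) has dimensions [T^-1].

Left side: [M]
Right side: [M]

Both sides have the same dimensions, so the equation is dimensionally consistent.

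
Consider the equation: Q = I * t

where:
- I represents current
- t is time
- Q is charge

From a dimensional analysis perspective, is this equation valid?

Yes

I (current) has dimensions [I].
t (time) has dimensions [T].
Q (charge) has dimensions [I T].

Left side: [I T]
Right side: [I T]

Both sides have the same dimensions, so the equation is dimensionally consistent.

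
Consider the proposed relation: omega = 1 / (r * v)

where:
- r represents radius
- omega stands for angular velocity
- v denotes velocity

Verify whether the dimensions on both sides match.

No

r (radius) has dimensions [L].
omega (angular velocity) has dimensions [T^-1].
v (velocity) has dimensions [L T^-1].

Left side: [T^-1]
Right side: [L^-2 T]

The two sides have different dimensions, so the equation is NOT dimensionally consistent.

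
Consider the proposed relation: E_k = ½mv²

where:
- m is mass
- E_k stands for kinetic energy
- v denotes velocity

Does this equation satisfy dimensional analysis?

Yes

m (mass) has dimensions [M].
E_k (kinetic energy) has dimensions [L^2 M T^-2].
v (velocity) has dimensions [L T^-1].

Left side: [L^2 M T^-2]
Right side: [L^2 M T^-2]

Both sides have the same dimensions, so the equation is dimensionally consistent.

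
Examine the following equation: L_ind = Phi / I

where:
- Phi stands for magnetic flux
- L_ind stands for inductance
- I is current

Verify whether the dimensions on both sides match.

Yes

Phi (magnetic flux) has dimensions [I^-1 L^2 M T^-2].
L_ind (inductance) has dimensions [I^-2 L^2 M T^-2].
I (current) has dimensions [I].

Left side: [I^-2 L^2 M T^-2]
Right side: [I^-2 L^2 M T^-2]

Both sides have the same dimensions, so the equation is dimensionally consistent.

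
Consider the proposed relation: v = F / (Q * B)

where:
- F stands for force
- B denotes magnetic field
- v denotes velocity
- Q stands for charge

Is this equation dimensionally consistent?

Yes

F (force) has dimensions [L M T^-2].
B (magnetic field) has dimensions [I^-1 M T^-2].
v (velocity) has dimensions [L T^-1].
Q (charge) has dimensions [I T].

Left side: [L T^-1]
Right side: [L T^-1]

Both sides have the same dimensions, so the equation is dimensionally consistent.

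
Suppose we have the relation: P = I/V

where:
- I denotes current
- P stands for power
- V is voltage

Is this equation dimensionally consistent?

No

I (current) has dimensions [I].
P (power) has dimensions [L^2 M T^-3].
V (voltage) has dimensions [I^-1 L^2 M T^-3].

Left side: [L^2 M T^-3]
Right side: [I^2 L^-2 M^-1 T^3]

The two sides have different dimensions, so the equation is NOT dimensionally consistent.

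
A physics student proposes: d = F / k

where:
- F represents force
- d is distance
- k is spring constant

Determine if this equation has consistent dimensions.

Yes

F (force) has dimensions [L M T^-2].
d (distance) has dimensions [L].
k (spring constant) has dimensions [M T^-2].

Left side: [L]
Right side: [L]

Both sides have the same dimensions, so the equation is dimensionally consistent.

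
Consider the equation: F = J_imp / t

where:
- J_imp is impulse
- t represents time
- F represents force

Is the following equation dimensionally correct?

Yes

J_imp (impulse) has dimensions [L M T^-1].
t (time) has dimensions [T].
F (force) has dimensions [L M T^-2].

Left side: [L M T^-2]
Right side: [L M T^-2]

Both sides have the same dimensions, so the equation is dimensionally consistent.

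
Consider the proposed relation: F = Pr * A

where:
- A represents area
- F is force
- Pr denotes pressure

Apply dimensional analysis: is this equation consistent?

Yes

A (area) has dimensions [L^2].
F (force) has dimensions [L M T^-2].
Pr (pressure) has dimensions [L^-1 M T^-2].

Left side: [L M T^-2]
Right side: [L M T^-2]

Both sides have the same dimensions, so the equation is dimensionally consistent.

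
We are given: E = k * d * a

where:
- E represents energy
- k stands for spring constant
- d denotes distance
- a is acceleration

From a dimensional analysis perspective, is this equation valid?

No

E (energy) has dimensions [L^2 M T^-2].
k (spring constant) has dimensions [M T^-2].
d (distance) has dimensions [L].
a (acceleration) has dimensions [L T^-2].

Left side: [L^2 M T^-2]
Right side: [L^2 M T^-4]

The two sides have different dimensions, so the equation is NOT dimensionally consistent.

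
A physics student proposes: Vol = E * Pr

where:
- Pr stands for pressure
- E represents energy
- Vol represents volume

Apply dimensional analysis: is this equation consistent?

No

Pr (pressure) has dimensions [L^-1 M T^-2].
E (energy) has dimensions [L^2 M T^-2].
Vol (volume) has dimensions [L^3].

Left side: [L^3]
Right side: [L M^2 T^-4]

The two sides have different dimensions, so the equation is NOT dimensionally consistent.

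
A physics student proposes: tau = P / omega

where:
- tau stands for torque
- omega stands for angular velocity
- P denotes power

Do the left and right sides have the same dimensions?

Yes

tau (torque) has dimensions [L^2 M T^-2].
omega (angular velocity) has dimensions [T^-1].
P (power) has dimensions [L^2 M T^-3].

Left side: [L^2 M T^-2]
Right side: [L^2 M T^-2]

Both sides have the same dimensions, so the equation is dimensionally consistent.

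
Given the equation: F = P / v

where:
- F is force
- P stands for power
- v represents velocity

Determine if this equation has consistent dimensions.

Yes

F (force) has dimensions [L M T^-2].
P (power) has dimensions [L^2 M T^-3].
v (velocity) has dimensions [L T^-1].

Left side: [L M T^-2]
Right side: [L M T^-2]

Both sides have the same dimensions, so the equation is dimensionally consistent.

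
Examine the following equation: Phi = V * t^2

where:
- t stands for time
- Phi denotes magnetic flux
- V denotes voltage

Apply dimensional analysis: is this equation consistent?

No

t (time) has dimensions [T].
Phi (magnetic flux) has dimensions [I^-1 L^2 M T^-2].
V (voltage) has dimensions [I^-1 L^2 M T^-3].

Left side: [I^-1 L^2 M T^-2]
Right side: [I^-1 L^2 M T^-1]

The two sides have different dimensions, so the equation is NOT dimensionally consistent.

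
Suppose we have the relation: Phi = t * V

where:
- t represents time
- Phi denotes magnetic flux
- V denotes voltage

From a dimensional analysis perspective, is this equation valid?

Yes

t (time) has dimensions [T].
Phi (magnetic flux) has dimensions [I^-1 L^2 M T^-2].
V (voltage) has dimensions [I^-1 L^2 M T^-3].

Left side: [I^-1 L^2 M T^-2]
Right side: [I^-1 L^2 M T^-2]

Both sides have the same dimensions, so the equation is dimensionally consistent.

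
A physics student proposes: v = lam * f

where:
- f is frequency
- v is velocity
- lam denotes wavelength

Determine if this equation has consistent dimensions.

Yes

f (frequency) has dimensions [T^-1].
v (velocity) has dimensions [L T^-1].
lam (wavelength) has dimensions [L].

Left side: [L T^-1]
Right side: [L T^-1]

Both sides have the same dimensions, so the equation is dimensionally consistent.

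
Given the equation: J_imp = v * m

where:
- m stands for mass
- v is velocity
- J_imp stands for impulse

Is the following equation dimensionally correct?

Yes

m (mass) has dimensions [M].
v (velocity) has dimensions [L T^-1].
J_imp (impulse) has dimensions [L M T^-1].

Left side: [L M T^-1]
Right side: [L M T^-1]

Both sides have the same dimensions, so the equation is dimensionally consistent.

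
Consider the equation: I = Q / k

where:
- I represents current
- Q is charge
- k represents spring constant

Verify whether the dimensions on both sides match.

No

I (current) has dimensions [I].
Q (charge) has dimensions [I T].
k (spring constant) has dimensions [M T^-2].

Left side: [I]
Right side: [I M^-1 T^3]

The two sides have different dimensions, so the equation is NOT dimensionally consistent.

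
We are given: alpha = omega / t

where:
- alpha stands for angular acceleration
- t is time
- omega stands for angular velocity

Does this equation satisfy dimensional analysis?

Yes

alpha (angular acceleration) has dimensions [T^-2].
t (time) has dimensions [T].
omega (angular velocity) has dimensions [T^-1].

Left side: [T^-2]
Right side: [T^-2]

Both sides have the same dimensions, so the equation is dimensionally consistent.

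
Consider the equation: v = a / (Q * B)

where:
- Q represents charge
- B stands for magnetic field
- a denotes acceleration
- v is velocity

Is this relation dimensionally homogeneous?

No

Q (charge) has dimensions [I T].
B (magnetic field) has dimensions [I^-1 M T^-2].
a (acceleration) has dimensions [L T^-2].
v (velocity) has dimensions [L T^-1].

Left side: [L T^-1]
Right side: [L M^-1 T^-1]

The two sides have different dimensions, so the equation is NOT dimensionally consistent.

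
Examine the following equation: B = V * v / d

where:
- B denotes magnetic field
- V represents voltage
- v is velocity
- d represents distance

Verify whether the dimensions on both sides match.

No

B (magnetic field) has dimensions [I^-1 M T^-2].
V (voltage) has dimensions [I^-1 L^2 M T^-3].
v (velocity) has dimensions [L T^-1].
d (distance) has dimensions [L].

Left side: [I^-1 M T^-2]
Right side: [I^-1 L^2 M T^-4]

The two sides have different dimensions, so the equation is NOT dimensionally consistent.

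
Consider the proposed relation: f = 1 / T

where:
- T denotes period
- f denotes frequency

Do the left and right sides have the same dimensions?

Yes

T (period) has dimensions [T].
f (frequency) has dimensions [T^-1].

Left side: [T^-1]
Right side: [T^-1]

Both sides have the same dimensions, so the equation is dimensionally consistent.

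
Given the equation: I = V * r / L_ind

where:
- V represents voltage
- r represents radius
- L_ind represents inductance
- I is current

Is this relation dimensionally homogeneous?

No

V (voltage) has dimensions [I^-1 L^2 M T^-3].
r (radius) has dimensions [L].
L_ind (inductance) has dimensions [I^-2 L^2 M T^-2].
I (current) has dimensions [I].

Left side: [I]
Right side: [I L T^-1]

The two sides have different dimensions, so the equation is NOT dimensionally consistent.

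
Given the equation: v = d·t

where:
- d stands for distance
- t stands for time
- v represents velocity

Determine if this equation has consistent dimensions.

No

d (distance) has dimensions [L].
t (time) has dimensions [T].
v (velocity) has dimensions [L T^-1].

Left side: [L T^-1]
Right side: [L T]

The two sides have different dimensions, so the equation is NOT dimensionally consistent.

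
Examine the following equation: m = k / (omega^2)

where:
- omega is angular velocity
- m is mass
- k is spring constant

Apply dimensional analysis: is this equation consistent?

Yes

omega (angular velocity) has dimensions [T^-1].
m (mass) has dimensions [M].
k (spring constant) has dimensions [M T^-2].

Left side: [M]
Right side: [M]

Both sides have the same dimensions, so the equation is dimensionally consistent.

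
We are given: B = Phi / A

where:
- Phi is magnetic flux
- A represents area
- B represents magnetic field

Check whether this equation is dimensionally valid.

Yes

Phi (magnetic flux) has dimensions [I^-1 L^2 M T^-2].
A (area) has dimensions [L^2].
B (magnetic field) has dimensions [I^-1 M T^-2].

Left side: [I^-1 M T^-2]
Right side: [I^-1 M T^-2]

Both sides have the same dimensions, so the equation is dimensionally consistent.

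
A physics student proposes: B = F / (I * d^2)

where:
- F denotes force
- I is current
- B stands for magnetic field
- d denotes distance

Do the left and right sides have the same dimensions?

No

F (force) has dimensions [L M T^-2].
I (current) has dimensions [I].
B (magnetic field) has dimensions [I^-1 M T^-2].
d (distance) has dimensions [L].

Left side: [I^-1 M T^-2]
Right side: [I^-1 L^-1 M T^-2]

The two sides have different dimensions, so the equation is NOT dimensionally consistent.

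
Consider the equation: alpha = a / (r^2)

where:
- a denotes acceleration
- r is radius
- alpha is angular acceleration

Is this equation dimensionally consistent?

No

a (acceleration) has dimensions [L T^-2].
r (radius) has dimensions [L].
alpha (angular acceleration) has dimensions [T^-2].

Left side: [T^-2]
Right side: [L^-1 T^-2]

The two sides have different dimensions, so the equation is NOT dimensionally consistent.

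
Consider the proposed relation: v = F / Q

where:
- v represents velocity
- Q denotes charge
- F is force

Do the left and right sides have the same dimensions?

No

v (velocity) has dimensions [L T^-1].
Q (charge) has dimensions [I T].
F (force) has dimensions [L M T^-2].

Left side: [L T^-1]
Right side: [I^-1 L M T^-3]

The two sides have different dimensions, so the equation is NOT dimensionally consistent.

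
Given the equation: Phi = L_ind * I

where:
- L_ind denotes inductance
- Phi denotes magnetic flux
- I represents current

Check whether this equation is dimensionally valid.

Yes

L_ind (inductance) has dimensions [I^-2 L^2 M T^-2].
Phi (magnetic flux) has dimensions [I^-1 L^2 M T^-2].
I (current) has dimensions [I].

Left side: [I^-1 L^2 M T^-2]
Right side: [I^-1 L^2 M T^-2]

Both sides have the same dimensions, so the equation is dimensionally consistent.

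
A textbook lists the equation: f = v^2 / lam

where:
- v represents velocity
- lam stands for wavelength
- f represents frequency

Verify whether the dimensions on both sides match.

No

v (velocity) has dimensions [L T^-1].
lam (wavelength) has dimensions [L].
f (frequency) has dimensions [T^-1].

Left side: [T^-1]
Right side: [L T^-2]

The two sides have different dimensions, so the equation is NOT dimensionally consistent.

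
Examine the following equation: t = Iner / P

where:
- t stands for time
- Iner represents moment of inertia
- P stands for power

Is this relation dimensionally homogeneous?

No

t (time) has dimensions [T].
Iner (moment of inertia) has dimensions [L^2 M].
P (power) has dimensions [L^2 M T^-3].

Left side: [T]
Right side: [T^3]

The two sides have different dimensions, so the equation is NOT dimensionally consistent.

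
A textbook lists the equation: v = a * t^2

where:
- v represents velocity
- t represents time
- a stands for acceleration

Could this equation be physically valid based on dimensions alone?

No

v (velocity) has dimensions [L T^-1].
t (time) has dimensions [T].
a (acceleration) has dimensions [L T^-2].

Left side: [L T^-1]
Right side: [L]

The two sides have different dimensions, so the equation is NOT dimensionally consistent.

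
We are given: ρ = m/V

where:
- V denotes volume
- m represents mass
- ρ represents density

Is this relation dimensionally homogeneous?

Yes

V (volume) has dimensions [L^3].
m (mass) has dimensions [M].
ρ (density) has dimensions [L^-3 M].

Left side: [L^-3 M]
Right side: [L^-3 M]

Both sides have the same dimensions, so the equation is dimensionally consistent.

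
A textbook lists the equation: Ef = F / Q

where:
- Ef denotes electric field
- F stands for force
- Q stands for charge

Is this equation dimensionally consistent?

Yes

Ef (electric field) has dimensions [I^-1 L M T^-3].
F (force) has dimensions [L M T^-2].
Q (charge) has dimensions [I T].

Left side: [I^-1 L M T^-3]
Right side: [I^-1 L M T^-3]

Both sides have the same dimensions, so the equation is dimensionally consistent.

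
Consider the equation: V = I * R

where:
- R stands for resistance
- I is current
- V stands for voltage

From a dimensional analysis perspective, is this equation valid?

Yes

R (resistance) has dimensions [I^-2 L^2 M T^-3].
I (current) has dimensions [I].
V (voltage) has dimensions [I^-1 L^2 M T^-3].

Left side: [I^-1 L^2 M T^-3]
Right side: [I^-1 L^2 M T^-3]

Both sides have the same dimensions, so the equation is dimensionally consistent.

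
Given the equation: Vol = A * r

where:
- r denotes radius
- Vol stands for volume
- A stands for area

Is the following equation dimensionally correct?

Yes

r (radius) has dimensions [L].
Vol (volume) has dimensions [L^3].
A (area) has dimensions [L^2].

Left side: [L^3]
Right side: [L^3]

Both sides have the same dimensions, so the equation is dimensionally consistent.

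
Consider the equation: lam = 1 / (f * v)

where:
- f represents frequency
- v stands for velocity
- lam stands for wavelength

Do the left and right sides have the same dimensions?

No

f (frequency) has dimensions [T^-1].
v (velocity) has dimensions [L T^-1].
lam (wavelength) has dimensions [L].

Left side: [L]
Right side: [L^-1 T^2]

The two sides have different dimensions, so the equation is NOT dimensionally consistent.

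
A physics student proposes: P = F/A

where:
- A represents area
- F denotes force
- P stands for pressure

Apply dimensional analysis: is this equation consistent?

Yes

A (area) has dimensions [L^2].
F (force) has dimensions [L M T^-2].
P (pressure) has dimensions [L^-1 M T^-2].

Left side: [L^-1 M T^-2]
Right side: [L^-1 M T^-2]

Both sides have the same dimensions, so the equation is dimensionally consistent.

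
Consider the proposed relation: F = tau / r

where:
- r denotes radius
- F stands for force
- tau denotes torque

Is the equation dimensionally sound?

Yes

r (radius) has dimensions [L].
F (force) has dimensions [L M T^-2].
tau (torque) has dimensions [L^2 M T^-2].

Left side: [L M T^-2]
Right side: [L M T^-2]

Both sides have the same dimensions, so the equation is dimensionally consistent.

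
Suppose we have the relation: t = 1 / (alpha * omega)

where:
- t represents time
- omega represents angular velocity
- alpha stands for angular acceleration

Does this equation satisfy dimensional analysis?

No

t (time) has dimensions [T].
omega (angular velocity) has dimensions [T^-1].
alpha (angular acceleration) has dimensions [T^-2].

Left side: [T]
Right side: [T^3]

The two sides have different dimensions, so the equation is NOT dimensionally consistent.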